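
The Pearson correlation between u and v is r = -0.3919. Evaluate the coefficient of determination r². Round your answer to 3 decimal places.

r² = (-0.3919)² = 0.154

0.154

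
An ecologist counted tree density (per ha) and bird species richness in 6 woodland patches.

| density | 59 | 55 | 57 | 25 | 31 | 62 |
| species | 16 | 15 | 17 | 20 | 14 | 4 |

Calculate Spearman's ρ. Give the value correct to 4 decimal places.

Rank density: 5, 3, 4, 1, 2, 6
Rank species: 4, 3, 5, 6, 2, 1
d = rank(density) − rank(species): 1, 0, -1, -5, 0, 5; Σd² = 52
ρ = 1 − 6Σd² / [n(n²−1)] = 1 − 6×52 / (6×35) = 1 − 312/210 ≈ -0.4857

-0.4857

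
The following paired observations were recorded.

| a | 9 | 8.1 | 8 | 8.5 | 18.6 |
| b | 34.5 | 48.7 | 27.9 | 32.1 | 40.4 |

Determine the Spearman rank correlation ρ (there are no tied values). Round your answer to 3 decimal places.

Rank a: 4, 2, 1, 3, 5
Rank b: 3, 5, 1, 2, 4
d = rank(a) − rank(b): 1, -3, 0, 1, 1; Σd² = 12
ρ = 1 − 6Σd² / [n(n²−1)] = 1 − 6×12 / (5×24) = 1 − 72/120 ≈ 0.400

0.400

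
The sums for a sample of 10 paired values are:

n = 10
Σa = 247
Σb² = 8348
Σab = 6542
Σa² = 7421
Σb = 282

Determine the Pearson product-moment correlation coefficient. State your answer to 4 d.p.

r = (nΣab − ΣaΣb) / √[(nΣa² − (Σa)²)(nΣb² − (Σb)²)]
Numerator: 10×6542 − 247×282 = -4234
Denominator: √[(74210 − 61009)(83480 − 79524)] = √[13201 × 3956] = 7226.5591
r = -4234 / 7226.5591 ≈ -0.5859

-0.5859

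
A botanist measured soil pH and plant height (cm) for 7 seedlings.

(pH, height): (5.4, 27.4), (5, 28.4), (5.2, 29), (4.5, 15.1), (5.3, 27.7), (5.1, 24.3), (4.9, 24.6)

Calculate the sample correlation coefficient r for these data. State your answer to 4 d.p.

n = 7, Σx = 35.4, Σy = 176.5, Σx² = 179.56, Σy² = 4589.27, Σxy = 899.99
nΣxy − ΣxΣy = 6299.93 − 6248.1 = 51.83
nΣx² − (Σx)² = 1256.92 − 1253.16 = 3.76; nΣy² − (Σy)² = 32124.89 − 31152.25 = 972.64
r = 51.83 / √(3.76 × 972.64) = 51.83 / 60.4742 ≈ 0.8571

0.8571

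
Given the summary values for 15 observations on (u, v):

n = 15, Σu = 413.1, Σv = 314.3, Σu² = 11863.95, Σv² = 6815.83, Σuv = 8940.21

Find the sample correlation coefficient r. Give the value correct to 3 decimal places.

0.849

r = (nΣuv − ΣuΣv) / √[(nΣu² − (Σu)²)(nΣv² − (Σv)²)]
Numerator: 15×8940.21 − 413.1×314.3 = 4265.82
Denominator: √[(177959.25 − 170651.61)(102237.45 − 98784.49)] = √[7307.64 × 3452.96] = 5023.2448
r = 4265.82 / 5023.2448 ≈ 0.849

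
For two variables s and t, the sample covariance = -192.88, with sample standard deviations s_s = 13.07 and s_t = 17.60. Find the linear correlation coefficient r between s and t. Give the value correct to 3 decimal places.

r = Cov(s,t) / (s_s · s_t) = -192.88 / (13.07 × 17.60)
  = -192.88 / 230.0320 ≈ -0.838

-0.838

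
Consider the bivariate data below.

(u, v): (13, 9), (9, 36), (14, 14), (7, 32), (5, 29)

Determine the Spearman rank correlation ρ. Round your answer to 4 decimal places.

-0.5000

Rank u: 4, 3, 5, 2, 1
Rank v: 1, 5, 2, 4, 3
d = rank(u) − rank(v): 3, -2, 3, -2, -2; Σd² = 30
ρ = 1 − 6Σd² / [n(n²−1)] = 1 − 6×30 / (5×24) = 1 − 180/120 ≈ -0.5000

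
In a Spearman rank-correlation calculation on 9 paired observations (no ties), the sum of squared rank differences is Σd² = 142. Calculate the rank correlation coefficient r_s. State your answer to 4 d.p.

ρ = 1 − 6Σd² / [n(n²−1)] = 1 − 6×142 / (9×80)
  = 1 − 852/720 = 1 − 1.18333 ≈ -0.1833

-0.1833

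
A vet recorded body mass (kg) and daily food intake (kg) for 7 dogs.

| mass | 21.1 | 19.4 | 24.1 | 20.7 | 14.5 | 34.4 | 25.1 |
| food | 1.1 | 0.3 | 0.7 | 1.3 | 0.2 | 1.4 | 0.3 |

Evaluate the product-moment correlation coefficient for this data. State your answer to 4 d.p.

0.5709

n = 7, Σx = 159.3, Σy = 5.3, Σx² = 3854.49, Σy² = 5.57, Σxy = 131.4
nΣxy − ΣxΣy = 919.8 − 844.29 = 75.51
nΣx² − (Σx)² = 26981.43 − 25376.49 = 1604.94; nΣy² − (Σy)² = 38.99 − 28.09 = 10.9
r = 75.51 / √(1604.94 × 10.9) = 75.51 / 132.2643 ≈ 0.5709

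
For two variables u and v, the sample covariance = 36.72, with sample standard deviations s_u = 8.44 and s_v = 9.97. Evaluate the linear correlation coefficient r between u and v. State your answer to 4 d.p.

r = Cov(u,v) / (s_u · s_v) = 36.72 / (8.44 × 9.97)
  = 36.72 / 84.1468 ≈ 0.4364

0.4364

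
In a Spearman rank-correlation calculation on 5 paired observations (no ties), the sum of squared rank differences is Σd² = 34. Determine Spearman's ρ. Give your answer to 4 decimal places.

-0.7000

ρ = 1 − 6Σd² / [n(n²−1)] = 1 − 6×34 / (5×24)
  = 1 − 204/120 = 1 − 1.70000 ≈ -0.7000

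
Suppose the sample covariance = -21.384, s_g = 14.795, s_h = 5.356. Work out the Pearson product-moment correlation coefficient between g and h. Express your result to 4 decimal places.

r = Cov(g,h) / (s_g · s_h) = -21.384 / (14.795 × 5.356)
  = -21.384 / 79.2420 ≈ -0.2699

-0.2699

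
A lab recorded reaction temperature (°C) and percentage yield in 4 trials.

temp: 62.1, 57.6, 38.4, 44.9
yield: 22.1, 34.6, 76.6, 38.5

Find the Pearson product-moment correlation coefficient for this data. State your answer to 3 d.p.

-0.882

n = 4, Σx = 203, Σy = 171.8, Σx² = 10664.74, Σy² = 9035.38, Σxy = 8035.46
nΣxy − ΣxΣy = 32141.84 − 34875.4 = -2733.56
nΣx² − (Σx)² = 42658.96 − 41209 = 1449.96; nΣy² − (Σy)² = 36141.52 − 29515.24 = 6626.28
r = -2733.56 / √(1449.96 × 6626.28) = -2733.56 / 3099.6517 ≈ -0.882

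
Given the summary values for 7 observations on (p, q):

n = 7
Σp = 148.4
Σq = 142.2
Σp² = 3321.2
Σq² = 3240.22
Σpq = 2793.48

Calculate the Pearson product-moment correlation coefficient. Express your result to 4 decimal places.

r = (nΣpq − ΣpΣq) / √[(nΣp² − (Σp)²)(nΣq² − (Σq)²)]
Numerator: 7×2793.48 − 148.4×142.2 = -1548.12
Denominator: √[(23248.4 − 22022.56)(22681.54 − 20220.84)] = √[1225.84 × 2460.7] = 1736.7857
r = -1548.12 / 1736.7857 ≈ -0.8914

-0.8914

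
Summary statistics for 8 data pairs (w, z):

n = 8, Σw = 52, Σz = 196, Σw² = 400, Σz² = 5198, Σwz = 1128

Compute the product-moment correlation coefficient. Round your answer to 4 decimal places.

r = (nΣwz − ΣwΣz) / √[(nΣw² − (Σw)²)(nΣz² − (Σz)²)]
Numerator: 8×1128 − 52×196 = -1168
Denominator: √[(3200 − 2704)(41584 − 38416)] = √[496 × 3168] = 1253.5262
r = -1168 / 1253.5262 ≈ -0.9318

-0.9318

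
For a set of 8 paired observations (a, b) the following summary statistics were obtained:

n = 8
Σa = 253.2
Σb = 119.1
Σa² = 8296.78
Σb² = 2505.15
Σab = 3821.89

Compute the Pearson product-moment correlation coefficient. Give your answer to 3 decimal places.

0.115

r = (nΣab − ΣaΣb) / √[(nΣa² − (Σa)²)(nΣb² − (Σb)²)]
Numerator: 8×3821.89 − 253.2×119.1 = 419
Denominator: √[(66374.24 − 64110.24)(20041.2 − 14184.81)] = √[2264 × 5856.39] = 3641.2727
r = 419 / 3641.2727 ≈ 0.115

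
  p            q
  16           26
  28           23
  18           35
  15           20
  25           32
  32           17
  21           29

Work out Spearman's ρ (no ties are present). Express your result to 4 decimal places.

Rank p: 2, 6, 3, 1, 5, 7, 4
Rank q: 4, 3, 7, 2, 6, 1, 5
d = rank(p) − rank(q): -2, 3, -4, -1, -1, 6, -1; Σd² = 68
ρ = 1 − 6Σd² / [n(n²−1)] = 1 − 6×68 / (7×48) = 1 − 408/336 ≈ -0.2143

-0.2143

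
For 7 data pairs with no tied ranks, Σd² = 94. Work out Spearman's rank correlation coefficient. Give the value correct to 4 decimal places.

ρ = 1 − 6Σd² / [n(n²−1)] = 1 − 6×94 / (7×48)
  = 1 − 564/336 = 1 − 1.67857 ≈ -0.6786

-0.6786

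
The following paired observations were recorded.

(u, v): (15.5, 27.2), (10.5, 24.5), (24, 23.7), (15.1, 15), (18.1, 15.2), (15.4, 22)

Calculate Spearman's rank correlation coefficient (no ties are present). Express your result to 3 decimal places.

Rank u: 4, 1, 6, 2, 5, 3
Rank v: 6, 5, 4, 1, 2, 3
d = rank(u) − rank(v): -2, -4, 2, 1, 3, 0; Σd² = 34
ρ = 1 − 6Σd² / [n(n²−1)] = 1 − 6×34 / (6×35) = 1 − 204/210 ≈ 0.029

0.029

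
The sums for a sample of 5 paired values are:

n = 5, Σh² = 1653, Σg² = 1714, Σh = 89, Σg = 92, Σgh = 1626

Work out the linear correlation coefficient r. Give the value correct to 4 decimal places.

r = (nΣgh − ΣgΣh) / √[(nΣg² − (Σg)²)(nΣh² − (Σh)²)]
Numerator: 5×1626 − 92×89 = -58
Denominator: √[(8570 − 8464)(8265 − 7921)] = √[106 × 344] = 190.9555
r = -58 / 190.9555 ≈ -0.3037

-0.3037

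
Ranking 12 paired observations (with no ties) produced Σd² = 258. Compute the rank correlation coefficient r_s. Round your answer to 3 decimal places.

ρ = 1 − 6Σd² / [n(n²−1)] = 1 − 6×258 / (12×143)
  = 1 − 1548/1716 = 1 − 0.9021 ≈ 0.098

0.098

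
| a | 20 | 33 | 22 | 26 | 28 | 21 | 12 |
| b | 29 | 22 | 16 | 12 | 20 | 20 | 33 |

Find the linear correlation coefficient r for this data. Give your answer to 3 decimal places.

n = 7, Σa = 162, Σb = 152, Σa² = 4018, Σb² = 3614, Σab = 3346
nΣab − ΣaΣb = 23422 − 24624 = -1202
nΣa² − (Σa)² = 28126 − 26244 = 1882; nΣb² − (Σb)² = 25298 − 23104 = 2194
r = -1202 / √(1882 × 2194) = -1202 / 2032.0207 ≈ -0.592

-0.592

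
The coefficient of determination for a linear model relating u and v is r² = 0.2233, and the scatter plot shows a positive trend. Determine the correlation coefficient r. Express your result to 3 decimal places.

|r| = √0.2233 = 0.473
The association is positive, so r = 0.473.

0.473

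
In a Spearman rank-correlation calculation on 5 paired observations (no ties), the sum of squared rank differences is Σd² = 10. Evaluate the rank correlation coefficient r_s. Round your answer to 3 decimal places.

ρ = 1 − 6Σd² / [n(n²−1)] = 1 − 6×10 / (5×24)
  = 1 − 60/120 = 1 − 0.5000 ≈ 0.500

0.500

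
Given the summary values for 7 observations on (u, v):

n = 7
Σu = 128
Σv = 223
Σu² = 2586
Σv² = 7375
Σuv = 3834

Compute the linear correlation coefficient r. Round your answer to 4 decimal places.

-0.9453

r = (nΣuv − ΣuΣv) / √[(nΣu² − (Σu)²)(nΣv² − (Σv)²)]
Numerator: 7×3834 − 128×223 = -1706
Denominator: √[(18102 − 16384)(51625 − 49729)] = √[1718 × 1896] = 1804.8069
r = -1706 / 1804.8069 ≈ -0.9453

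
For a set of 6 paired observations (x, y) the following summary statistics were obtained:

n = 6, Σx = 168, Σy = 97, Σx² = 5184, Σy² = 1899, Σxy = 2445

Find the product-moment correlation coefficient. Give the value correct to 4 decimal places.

-0.6801

r = (nΣxy − ΣxΣy) / √[(nΣx² − (Σx)²)(nΣy² − (Σy)²)]
Numerator: 6×2445 − 168×97 = -1626
Denominator: √[(31104 − 28224)(11394 − 9409)] = √[2880 × 1985] = 2390.9831
r = -1626 / 2390.9831 ≈ -0.6801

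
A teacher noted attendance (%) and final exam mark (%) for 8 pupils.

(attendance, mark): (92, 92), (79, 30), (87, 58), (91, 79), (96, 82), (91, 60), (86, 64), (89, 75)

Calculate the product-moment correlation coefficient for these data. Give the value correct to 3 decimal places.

0.868

n = 8, Σx = 711, Σy = 540, Σx² = 63369, Σy² = 39014, Σxy = 48580
nΣxy − ΣxΣy = 388640 − 383940 = 4700
nΣx² − (Σx)² = 506952 − 505521 = 1431; nΣy² − (Σy)² = 312112 − 291600 = 20512
r = 4700 / √(1431 × 20512) = 4700 / 5417.8106 ≈ 0.868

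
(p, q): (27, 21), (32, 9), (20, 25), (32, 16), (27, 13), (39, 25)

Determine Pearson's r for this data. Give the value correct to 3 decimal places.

-0.107

n = 6, Σp = 177, Σq = 109, Σp² = 5427, Σq² = 2197, Σpq = 3193
nΣpq − ΣpΣq = 19158 − 19293 = -135
nΣp² − (Σp)² = 32562 − 31329 = 1233; nΣq² − (Σq)² = 13182 − 11881 = 1301
r = -135 / √(1233 × 1301) = -135 / 1266.5437 ≈ -0.107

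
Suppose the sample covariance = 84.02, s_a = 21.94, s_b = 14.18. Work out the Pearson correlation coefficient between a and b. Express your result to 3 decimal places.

0.270

r = Cov(a,b) / (s_a · s_b) = 84.02 / (21.94 × 14.18)
  = 84.02 / 311.1092 ≈ 0.270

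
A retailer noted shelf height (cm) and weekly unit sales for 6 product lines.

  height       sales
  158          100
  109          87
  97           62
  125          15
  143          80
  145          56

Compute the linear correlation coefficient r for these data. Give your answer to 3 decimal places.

n = 6, Σx = 777, Σy = 400, Σx² = 103353, Σy² = 31174, Σxy = 52732
nΣxy − ΣxΣy = 316392 − 310800 = 5592
nΣx² − (Σx)² = 620118 − 603729 = 16389; nΣy² − (Σy)² = 187044 − 160000 = 27044
r = 5592 / √(16389 × 27044) = 5592 / 21052.8885 ≈ 0.266

0.266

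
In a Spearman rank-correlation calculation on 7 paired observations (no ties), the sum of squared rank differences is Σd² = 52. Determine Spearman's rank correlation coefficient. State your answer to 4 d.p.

ρ = 1 − 6Σd² / [n(n²−1)] = 1 − 6×52 / (7×48)
  = 1 − 312/336 = 1 − 0.92857 ≈ 0.0714

0.0714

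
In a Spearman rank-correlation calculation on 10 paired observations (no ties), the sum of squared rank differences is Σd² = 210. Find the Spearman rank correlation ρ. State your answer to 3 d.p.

-0.273

ρ = 1 − 6Σd² / [n(n²−1)] = 1 − 6×210 / (10×99)
  = 1 − 1260/990 = 1 − 1.2727 ≈ -0.273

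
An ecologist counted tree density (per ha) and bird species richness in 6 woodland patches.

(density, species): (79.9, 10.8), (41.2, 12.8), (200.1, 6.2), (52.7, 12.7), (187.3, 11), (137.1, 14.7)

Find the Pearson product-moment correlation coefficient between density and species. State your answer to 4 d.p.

n = 6, Σx = 698.3, Σy = 68.2, Σx² = 104776.45, Σy² = 817.3, Σxy = 7375.86
nΣxy − ΣxΣy = 44255.16 − 47624.06 = -3368.9
nΣx² − (Σx)² = 628658.7 − 487622.89 = 141035.81; nΣy² − (Σy)² = 4903.8 − 4651.24 = 252.56
r = -3368.9 / √(141035.81 × 252.56) = -3368.9 / 5968.2497 ≈ -0.5645

-0.5645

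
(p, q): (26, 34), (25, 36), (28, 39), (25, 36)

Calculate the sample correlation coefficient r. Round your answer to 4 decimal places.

n = 4, Σp = 104, Σq = 145, Σp² = 2710, Σq² = 5269, Σpq = 3776
nΣpq − ΣpΣq = 15104 − 15080 = 24
nΣp² − (Σp)² = 10840 − 10816 = 24; nΣq² − (Σq)² = 21076 − 21025 = 51
r = 24 / √(24 × 51) = 24 / 34.9857 ≈ 0.6860

0.6860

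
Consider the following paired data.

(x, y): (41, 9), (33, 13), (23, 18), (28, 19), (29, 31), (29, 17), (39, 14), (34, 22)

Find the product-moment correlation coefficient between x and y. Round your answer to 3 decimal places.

-0.525

n = 8, Σx = 256, Σy = 143, Σx² = 8442, Σy² = 2865, Σxy = 4430
nΣxy − ΣxΣy = 35440 − 36608 = -1168
nΣx² − (Σx)² = 67536 − 65536 = 2000; nΣy² − (Σy)² = 22920 − 20449 = 2471
r = -1168 / √(2000 × 2471) = -1168 / 2223.0610 ≈ -0.525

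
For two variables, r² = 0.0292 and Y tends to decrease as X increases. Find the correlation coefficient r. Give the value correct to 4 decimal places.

-0.1709

|r| = √0.0292 = 0.1709
The association is negative, so r = −0.1709.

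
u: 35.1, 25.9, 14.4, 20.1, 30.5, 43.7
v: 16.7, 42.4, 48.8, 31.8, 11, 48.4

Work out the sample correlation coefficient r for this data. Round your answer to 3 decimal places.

-0.180

n = 6, Σu = 169.7, Σv = 199.1, Σu² = 5354.13, Σv² = 7932.89, Σuv = 5476.81
nΣuv − ΣuΣv = 32860.86 − 33787.27 = -926.41
nΣu² − (Σu)² = 32124.78 − 28798.09 = 3326.69; nΣv² − (Σv)² = 47597.34 − 39640.81 = 7956.53
r = -926.41 / √(3326.69 × 7956.53) = -926.41 / 5144.7943 ≈ -0.180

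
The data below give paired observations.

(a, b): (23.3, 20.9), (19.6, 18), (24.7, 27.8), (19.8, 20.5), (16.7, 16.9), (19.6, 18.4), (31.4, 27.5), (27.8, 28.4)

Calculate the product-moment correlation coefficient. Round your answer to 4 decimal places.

n = 8, Σa = 182.9, Σb = 178.4, Σa² = 4351.03, Σb² = 4140.88, Σab = 4228.22
nΣab − ΣaΣb = 33825.76 − 32629.36 = 1196.4
nΣa² − (Σa)² = 34808.24 − 33452.41 = 1355.83; nΣb² − (Σb)² = 33127.04 − 31826.56 = 1300.48
r = 1196.4 / √(1355.83 × 1300.48) = 1196.4 / 1327.8666 ≈ 0.9010

0.9010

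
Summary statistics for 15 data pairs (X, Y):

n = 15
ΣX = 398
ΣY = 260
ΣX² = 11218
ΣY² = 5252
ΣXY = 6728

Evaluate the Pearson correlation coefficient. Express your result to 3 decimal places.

-0.244

r = (nΣXY − ΣXΣY) / √[(nΣX² − (ΣX)²)(nΣY² − (ΣY)²)]
Numerator: 15×6728 − 398×260 = -2560
Denominator: √[(168270 − 158404)(78780 − 67600)] = √[9866 × 11180] = 10502.4702
r = -2560 / 10502.4702 ≈ -0.244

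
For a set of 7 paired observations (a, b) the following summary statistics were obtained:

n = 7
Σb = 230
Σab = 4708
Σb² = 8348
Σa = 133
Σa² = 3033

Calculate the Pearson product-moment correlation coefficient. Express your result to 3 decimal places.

r = (nΣab − ΣaΣb) / √[(nΣa² − (Σa)²)(nΣb² − (Σb)²)]
Numerator: 7×4708 − 133×230 = 2366
Denominator: √[(21231 − 17689)(58436 − 52900)] = √[3542 × 5536] = 4428.1500
r = 2366 / 4428.1500 ≈ 0.534

0.534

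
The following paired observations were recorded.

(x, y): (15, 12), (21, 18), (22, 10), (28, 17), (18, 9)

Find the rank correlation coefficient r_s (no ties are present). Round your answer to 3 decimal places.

0.300

Rank x: 1, 3, 4, 5, 2
Rank y: 3, 5, 2, 4, 1
d = rank(x) − rank(y): -2, -2, 2, 1, 1; Σd² = 14
ρ = 1 − 6Σd² / [n(n²−1)] = 1 − 6×14 / (5×24) = 1 − 84/120 ≈ 0.300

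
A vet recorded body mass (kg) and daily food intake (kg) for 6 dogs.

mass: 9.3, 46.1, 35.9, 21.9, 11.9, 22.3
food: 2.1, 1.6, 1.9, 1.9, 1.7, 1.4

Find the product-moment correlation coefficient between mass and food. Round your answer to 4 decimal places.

n = 6, Σx = 147.4, Σy = 10.6, Σx² = 4619.02, Σy² = 19.04, Σxy = 254.56
nΣxy − ΣxΣy = 1527.36 − 1562.44 = -35.08
nΣx² − (Σx)² = 27714.12 − 21726.76 = 5987.36; nΣy² − (Σy)² = 114.24 − 112.36 = 1.88
r = -35.08 / √(5987.36 × 1.88) = -35.08 / 106.0954 ≈ -0.3306

-0.3306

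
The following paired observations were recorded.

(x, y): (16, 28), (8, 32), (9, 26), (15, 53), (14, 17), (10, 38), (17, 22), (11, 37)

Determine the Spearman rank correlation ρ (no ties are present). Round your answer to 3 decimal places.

-0.214

Rank x: 7, 1, 2, 6, 5, 3, 8, 4
Rank y: 4, 5, 3, 8, 1, 7, 2, 6
d = rank(x) − rank(y): 3, -4, -1, -2, 4, -4, 6, -2; Σd² = 102
ρ = 1 − 6Σd² / [n(n²−1)] = 1 − 6×102 / (8×63) = 1 − 612/504 ≈ -0.214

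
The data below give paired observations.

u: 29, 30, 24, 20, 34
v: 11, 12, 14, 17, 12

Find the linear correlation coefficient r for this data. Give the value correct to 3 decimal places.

-0.871

n = 5, Σu = 137, Σv = 66, Σu² = 3873, Σv² = 894, Σuv = 1763
nΣuv − ΣuΣv = 8815 − 9042 = -227
nΣu² − (Σu)² = 19365 − 18769 = 596; nΣv² − (Σv)² = 4470 − 4356 = 114
r = -227 / √(596 × 114) = -227 / 260.6607 ≈ -0.871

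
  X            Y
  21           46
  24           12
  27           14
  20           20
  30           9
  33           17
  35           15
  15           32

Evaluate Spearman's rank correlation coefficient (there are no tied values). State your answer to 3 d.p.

-0.548

Rank X: 3, 4, 5, 2, 6, 7, 8, 1
Rank Y: 8, 2, 3, 6, 1, 5, 4, 7
d = rank(X) − rank(Y): -5, 2, 2, -4, 5, 2, 4, -6; Σd² = 130
ρ = 1 − 6Σd² / [n(n²−1)] = 1 − 6×130 / (8×63) = 1 − 780/504 ≈ -0.548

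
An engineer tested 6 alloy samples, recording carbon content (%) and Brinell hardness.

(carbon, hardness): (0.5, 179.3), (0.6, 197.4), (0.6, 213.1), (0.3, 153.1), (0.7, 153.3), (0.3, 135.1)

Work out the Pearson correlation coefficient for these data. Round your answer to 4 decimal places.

0.5633

n = 6, Σx = 3, Σy = 1031.3, Σx² = 1.64, Σy² = 181719.37, Σxy = 529.72
nΣxy − ΣxΣy = 3178.32 − 3093.9 = 84.42
nΣx² − (Σx)² = 9.84 − 9 = 0.84; nΣy² − (Σy)² = 1090316.22 − 1063579.69 = 26736.53
r = 84.42 / √(0.84 × 26736.53) = 84.42 / 149.8622 ≈ 0.5633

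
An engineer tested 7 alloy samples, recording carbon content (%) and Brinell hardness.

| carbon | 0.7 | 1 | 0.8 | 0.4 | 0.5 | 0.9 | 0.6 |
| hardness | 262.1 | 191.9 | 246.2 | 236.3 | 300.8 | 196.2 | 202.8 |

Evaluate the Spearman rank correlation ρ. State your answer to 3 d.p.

Rank carbon: 4, 7, 5, 1, 2, 6, 3
Rank hardness: 6, 1, 5, 4, 7, 2, 3
d = rank(carbon) − rank(hardness): -2, 6, 0, -3, -5, 4, 0; Σd² = 90
ρ = 1 − 6Σd² / [n(n²−1)] = 1 − 6×90 / (7×48) = 1 − 540/336 ≈ -0.607

-0.607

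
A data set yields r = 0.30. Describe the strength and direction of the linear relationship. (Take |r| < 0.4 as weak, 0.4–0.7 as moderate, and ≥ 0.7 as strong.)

r = 0.30 > 0 so the relationship is positive.
|r| = 0.30, which falls in the weak range.

weak positive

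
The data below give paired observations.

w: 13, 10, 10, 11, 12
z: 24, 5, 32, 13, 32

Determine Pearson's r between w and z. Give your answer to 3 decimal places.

n = 5, Σw = 56, Σz = 106, Σw² = 634, Σz² = 2818, Σwz = 1209
nΣwz − ΣwΣz = 6045 − 5936 = 109
nΣw² − (Σw)² = 3170 − 3136 = 34; nΣz² − (Σz)² = 14090 − 11236 = 2854
r = 109 / √(34 × 2854) = 109 / 311.5060 ≈ 0.350

0.350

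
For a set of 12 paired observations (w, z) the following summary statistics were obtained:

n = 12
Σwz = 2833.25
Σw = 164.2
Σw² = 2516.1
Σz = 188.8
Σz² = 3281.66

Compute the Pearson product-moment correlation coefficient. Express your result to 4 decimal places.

r = (nΣwz − ΣwΣz) / √[(nΣw² − (Σw)²)(nΣz² − (Σz)²)]
Numerator: 12×2833.25 − 164.2×188.8 = 2998.04
Denominator: √[(30193.2 − 26961.64)(39379.92 − 35645.44)] = √[3231.56 × 3734.48] = 3473.9309
r = 2998.04 / 3473.9309 ≈ 0.8630

0.8630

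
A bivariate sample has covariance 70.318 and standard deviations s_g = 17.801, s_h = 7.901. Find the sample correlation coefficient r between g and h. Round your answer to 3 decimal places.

0.500

r = Cov(g,h) / (s_g · s_h) = 70.318 / (17.801 × 7.901)
  = 70.318 / 140.6457 ≈ 0.500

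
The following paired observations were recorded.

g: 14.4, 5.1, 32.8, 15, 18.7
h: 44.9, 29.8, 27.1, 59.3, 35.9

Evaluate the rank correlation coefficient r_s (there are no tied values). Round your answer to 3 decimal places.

Rank g: 2, 1, 5, 3, 4
Rank h: 4, 2, 1, 5, 3
d = rank(g) − rank(h): -2, -1, 4, -2, 1; Σd² = 26
ρ = 1 − 6Σd² / [n(n²−1)] = 1 − 6×26 / (5×24) = 1 − 156/120 ≈ -0.300

-0.300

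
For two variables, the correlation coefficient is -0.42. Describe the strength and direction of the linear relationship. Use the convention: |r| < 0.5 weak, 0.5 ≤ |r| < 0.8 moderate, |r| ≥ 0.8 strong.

weak negative

r = -0.42 < 0 so the relationship is negative.
|r| = 0.42, which falls in the weak range.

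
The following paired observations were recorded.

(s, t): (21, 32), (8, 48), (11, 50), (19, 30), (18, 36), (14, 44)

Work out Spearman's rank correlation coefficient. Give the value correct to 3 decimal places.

-0.886

Rank s: 6, 1, 2, 5, 4, 3
Rank t: 2, 5, 6, 1, 3, 4
d = rank(s) − rank(t): 4, -4, -4, 4, 1, -1; Σd² = 66
ρ = 1 − 6Σd² / [n(n²−1)] = 1 − 6×66 / (6×35) = 1 − 396/210 ≈ -0.886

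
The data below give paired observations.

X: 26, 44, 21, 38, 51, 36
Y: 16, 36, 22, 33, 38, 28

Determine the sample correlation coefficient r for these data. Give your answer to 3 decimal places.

n = 6, ΣX = 216, ΣY = 173, ΣX² = 8394, ΣY² = 5353, ΣXY = 6662
nΣXY − ΣXΣY = 39972 − 37368 = 2604
nΣX² − (ΣX)² = 50364 − 46656 = 3708; nΣY² − (ΣY)² = 32118 − 29929 = 2189
r = 2604 / √(3708 × 2189) = 2604 / 2849.0019 ≈ 0.914

0.914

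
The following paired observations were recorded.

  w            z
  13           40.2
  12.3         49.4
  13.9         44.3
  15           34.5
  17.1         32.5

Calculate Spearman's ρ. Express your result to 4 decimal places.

Rank w: 2, 1, 3, 4, 5
Rank z: 3, 5, 4, 2, 1
d = rank(w) − rank(z): -1, -4, -1, 2, 4; Σd² = 38
ρ = 1 − 6Σd² / [n(n²−1)] = 1 − 6×38 / (5×24) = 1 − 228/120 ≈ -0.9000

-0.9000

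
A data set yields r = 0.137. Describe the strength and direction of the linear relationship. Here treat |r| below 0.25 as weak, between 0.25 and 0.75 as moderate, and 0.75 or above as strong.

r = 0.137 > 0 so the relationship is positive.
|r| = 0.137, which falls in the weak range.

weak positive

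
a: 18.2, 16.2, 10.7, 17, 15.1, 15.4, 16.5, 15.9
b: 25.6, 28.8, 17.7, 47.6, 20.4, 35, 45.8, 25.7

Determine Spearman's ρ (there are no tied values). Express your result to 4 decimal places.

0.5714

Rank a: 8, 5, 1, 7, 2, 3, 6, 4
Rank b: 3, 5, 1, 8, 2, 6, 7, 4
d = rank(a) − rank(b): 5, 0, 0, -1, 0, -3, -1, 0; Σd² = 36
ρ = 1 − 6Σd² / [n(n²−1)] = 1 − 6×36 / (8×63) = 1 − 216/504 ≈ 0.5714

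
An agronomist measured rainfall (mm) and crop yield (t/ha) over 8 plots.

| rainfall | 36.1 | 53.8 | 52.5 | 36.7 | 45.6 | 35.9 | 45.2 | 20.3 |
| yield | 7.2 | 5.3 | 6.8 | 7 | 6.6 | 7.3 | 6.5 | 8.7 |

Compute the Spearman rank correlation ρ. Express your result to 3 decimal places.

Rank rainfall: 3, 8, 7, 4, 6, 2, 5, 1
Rank yield: 6, 1, 4, 5, 3, 7, 2, 8
d = rank(rainfall) − rank(yield): -3, 7, 3, -1, 3, -5, 3, -7; Σd² = 160
ρ = 1 − 6Σd² / [n(n²−1)] = 1 − 6×160 / (8×63) = 1 − 960/504 ≈ -0.905

-0.905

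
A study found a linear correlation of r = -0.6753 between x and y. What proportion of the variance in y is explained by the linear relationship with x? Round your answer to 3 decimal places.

r² = (-0.6753)² = 0.456

0.456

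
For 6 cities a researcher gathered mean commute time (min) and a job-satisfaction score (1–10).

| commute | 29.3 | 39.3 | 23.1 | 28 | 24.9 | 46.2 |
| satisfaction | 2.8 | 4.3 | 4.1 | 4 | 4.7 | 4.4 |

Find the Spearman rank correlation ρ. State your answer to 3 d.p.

0.086

Rank commute: 4, 5, 1, 3, 2, 6
Rank satisfaction: 1, 4, 3, 2, 6, 5
d = rank(commute) − rank(satisfaction): 3, 1, -2, 1, -4, 1; Σd² = 32
ρ = 1 − 6Σd² / [n(n²−1)] = 1 − 6×32 / (6×35) = 1 − 192/210 ≈ 0.086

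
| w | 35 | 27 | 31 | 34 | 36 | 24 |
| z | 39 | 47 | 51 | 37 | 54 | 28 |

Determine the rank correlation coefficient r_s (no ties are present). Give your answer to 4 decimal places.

0.5429

Rank w: 5, 2, 3, 4, 6, 1
Rank z: 3, 4, 5, 2, 6, 1
d = rank(w) − rank(z): 2, -2, -2, 2, 0, 0; Σd² = 16
ρ = 1 − 6Σd² / [n(n²−1)] = 1 − 6×16 / (6×35) = 1 − 96/210 ≈ 0.5429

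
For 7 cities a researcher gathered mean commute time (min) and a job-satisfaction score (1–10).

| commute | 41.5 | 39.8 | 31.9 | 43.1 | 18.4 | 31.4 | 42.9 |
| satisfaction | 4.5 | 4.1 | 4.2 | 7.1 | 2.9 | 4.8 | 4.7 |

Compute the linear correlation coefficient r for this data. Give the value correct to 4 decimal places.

n = 7, Σx = 249, Σy = 32.3, Σx² = 9346.44, Σy² = 158.65, Σxy = 1195.63
nΣxy − ΣxΣy = 8369.41 − 8042.7 = 326.71
nΣx² − (Σx)² = 65425.08 − 62001 = 3424.08; nΣy² − (Σy)² = 1110.55 − 1043.29 = 67.26
r = 326.71 / √(3424.08 × 67.26) = 326.71 / 479.8996 ≈ 0.6808

0.6808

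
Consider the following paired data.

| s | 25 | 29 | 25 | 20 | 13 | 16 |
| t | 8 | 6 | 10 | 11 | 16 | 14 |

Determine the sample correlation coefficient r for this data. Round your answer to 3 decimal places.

-0.980

n = 6, Σs = 128, Σt = 65, Σs² = 2916, Σt² = 773, Σst = 1276
nΣst − ΣsΣt = 7656 − 8320 = -664
nΣs² − (Σs)² = 17496 − 16384 = 1112; nΣt² − (Σt)² = 4638 − 4225 = 413
r = -664 / √(1112 × 413) = -664 / 677.6843 ≈ -0.980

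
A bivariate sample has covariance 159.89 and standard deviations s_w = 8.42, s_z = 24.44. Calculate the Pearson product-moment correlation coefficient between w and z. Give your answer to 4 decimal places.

0.7770

r = Cov(w,z) / (s_w · s_z) = 159.89 / (8.42 × 24.44)
  = 159.89 / 205.7848 ≈ 0.7770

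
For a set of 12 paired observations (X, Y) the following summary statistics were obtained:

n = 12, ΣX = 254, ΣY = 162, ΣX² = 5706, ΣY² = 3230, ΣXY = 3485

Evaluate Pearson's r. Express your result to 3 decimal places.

0.096

r = (nΣXY − ΣXΣY) / √[(nΣX² − (ΣX)²)(nΣY² − (ΣY)²)]
Numerator: 12×3485 − 254×162 = 672
Denominator: √[(68472 − 64516)(38760 − 26244)] = √[3956 × 12516] = 7036.5685
r = 672 / 7036.5685 ≈ 0.096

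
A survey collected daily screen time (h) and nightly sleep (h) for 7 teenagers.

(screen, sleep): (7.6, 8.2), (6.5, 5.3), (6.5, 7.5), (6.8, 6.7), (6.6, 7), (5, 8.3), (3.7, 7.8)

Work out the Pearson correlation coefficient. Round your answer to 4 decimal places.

-0.2732

n = 7, Σx = 42.7, Σy = 50.8, Σx² = 270.75, Σy² = 375.2, Σxy = 307.64
nΣxy − ΣxΣy = 2153.48 − 2169.16 = -15.68
nΣx² − (Σx)² = 1895.25 − 1823.29 = 71.96; nΣy² − (Σy)² = 2626.4 − 2580.64 = 45.76
r = -15.68 / √(71.96 × 45.76) = -15.68 / 57.3837 ≈ -0.2732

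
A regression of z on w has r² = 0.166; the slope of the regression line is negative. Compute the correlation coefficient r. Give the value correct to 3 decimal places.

-0.407

|r| = √0.166 = 0.407
The association is negative, so r = −0.407.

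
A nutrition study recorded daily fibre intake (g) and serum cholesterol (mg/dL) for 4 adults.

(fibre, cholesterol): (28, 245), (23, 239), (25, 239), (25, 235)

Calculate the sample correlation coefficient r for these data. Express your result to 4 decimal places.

n = 4, Σx = 101, Σy = 958, Σx² = 2563, Σy² = 229492, Σxy = 24207
nΣxy − ΣxΣy = 96828 − 96758 = 70
nΣx² − (Σx)² = 10252 − 10201 = 51; nΣy² − (Σy)² = 917968 − 917764 = 204
r = 70 / √(51 × 204) = 70 / 102.0000 ≈ 0.6863

0.6863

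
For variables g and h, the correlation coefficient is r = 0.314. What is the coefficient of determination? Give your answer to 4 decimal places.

0.0986

r² = (0.314)² = 0.0986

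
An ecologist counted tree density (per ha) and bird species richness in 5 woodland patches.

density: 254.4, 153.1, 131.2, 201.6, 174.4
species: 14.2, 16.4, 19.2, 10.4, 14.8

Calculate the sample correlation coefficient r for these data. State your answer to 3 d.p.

-0.652

n = 5, Σx = 914.7, Σy = 75, Σx² = 176430.33, Σy² = 1166.44, Σxy = 13320.12
nΣxy − ΣxΣy = 66600.6 − 68602.5 = -2001.9
nΣx² − (Σx)² = 882151.65 − 836676.09 = 45475.56; nΣy² − (Σy)² = 5832.2 − 5625 = 207.2
r = -2001.9 / √(45475.56 × 207.2) = -2001.9 / 3069.6150 ≈ -0.652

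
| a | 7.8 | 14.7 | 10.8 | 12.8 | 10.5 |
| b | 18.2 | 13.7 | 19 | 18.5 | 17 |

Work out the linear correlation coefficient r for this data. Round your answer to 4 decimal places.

-0.6413

n = 5, Σa = 56.6, Σb = 86.4, Σa² = 667.66, Σb² = 1511.18, Σab = 963.85
nΣab − ΣaΣb = 4819.25 − 4890.24 = -70.99
nΣa² − (Σa)² = 3338.3 − 3203.56 = 134.74; nΣb² − (Σb)² = 7555.9 − 7464.96 = 90.94
r = -70.99 / √(134.74 × 90.94) = -70.99 / 110.6944 ≈ -0.6413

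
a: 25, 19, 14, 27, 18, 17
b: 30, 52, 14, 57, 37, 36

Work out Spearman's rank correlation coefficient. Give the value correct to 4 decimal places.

Rank a: 5, 4, 1, 6, 3, 2
Rank b: 2, 5, 1, 6, 4, 3
d = rank(a) − rank(b): 3, -1, 0, 0, -1, -1; Σd² = 12
ρ = 1 − 6Σd² / [n(n²−1)] = 1 − 6×12 / (6×35) = 1 − 72/210 ≈ 0.6571

0.6571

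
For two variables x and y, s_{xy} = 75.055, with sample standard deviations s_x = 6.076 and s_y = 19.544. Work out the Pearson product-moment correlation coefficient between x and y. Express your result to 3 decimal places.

0.632

r = Cov(x,y) / (s_x · s_y) = 75.055 / (6.076 × 19.544)
  = 75.055 / 118.7493 ≈ 0.632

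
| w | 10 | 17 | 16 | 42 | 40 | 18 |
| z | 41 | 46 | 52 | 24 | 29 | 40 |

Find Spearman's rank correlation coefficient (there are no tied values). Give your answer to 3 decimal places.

-0.829

Rank w: 1, 3, 2, 6, 5, 4
Rank z: 4, 5, 6, 1, 2, 3
d = rank(w) − rank(z): -3, -2, -4, 5, 3, 1; Σd² = 64
ρ = 1 − 6Σd² / [n(n²−1)] = 1 − 6×64 / (6×35) = 1 − 384/210 ≈ -0.829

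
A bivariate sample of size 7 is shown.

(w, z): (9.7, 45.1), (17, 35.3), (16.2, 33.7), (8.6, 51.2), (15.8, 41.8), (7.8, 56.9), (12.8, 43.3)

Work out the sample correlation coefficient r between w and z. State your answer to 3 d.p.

n = 7, Σw = 87.9, Σz = 307.3, Σw² = 1193.81, Σz² = 13896.97, Σwz = 3682.33
nΣwz − ΣwΣz = 25776.31 − 27011.67 = -1235.36
nΣw² − (Σw)² = 8356.67 − 7726.41 = 630.26; nΣz² − (Σz)² = 97278.79 − 94433.29 = 2845.5
r = -1235.36 / √(630.26 × 2845.5) = -1235.36 / 1339.1807 ≈ -0.922

-0.922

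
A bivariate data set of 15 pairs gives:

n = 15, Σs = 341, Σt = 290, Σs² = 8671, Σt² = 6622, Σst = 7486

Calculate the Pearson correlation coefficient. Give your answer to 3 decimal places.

r = (nΣst − ΣsΣt) / √[(nΣs² − (Σs)²)(nΣt² − (Σt)²)]
Numerator: 15×7486 − 341×290 = 13400
Denominator: √[(130065 − 116281)(99330 − 84100)] = √[13784 × 15230] = 14488.9724
r = 13400 / 14488.9724 ≈ 0.925

0.925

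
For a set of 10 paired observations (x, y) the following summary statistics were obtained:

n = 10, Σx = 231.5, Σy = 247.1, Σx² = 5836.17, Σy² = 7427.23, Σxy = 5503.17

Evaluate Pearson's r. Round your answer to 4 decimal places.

-0.2736

r = (nΣxy − ΣxΣy) / √[(nΣx² − (Σx)²)(nΣy² − (Σy)²)]
Numerator: 10×5503.17 − 231.5×247.1 = -2171.95
Denominator: √[(58361.7 − 53592.25)(74272.3 − 61058.41)] = √[4769.45 × 13213.89] = 7938.7019
r = -2171.95 / 7938.7019 ≈ -0.2736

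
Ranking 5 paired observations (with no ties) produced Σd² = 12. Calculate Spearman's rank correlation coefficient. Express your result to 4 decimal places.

0.4000

ρ = 1 − 6Σd² / [n(n²−1)] = 1 − 6×12 / (5×24)
  = 1 − 72/120 = 1 − 0.60000 ≈ 0.4000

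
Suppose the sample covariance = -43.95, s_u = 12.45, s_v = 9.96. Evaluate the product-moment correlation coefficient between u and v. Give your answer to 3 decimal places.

r = Cov(u,v) / (s_u · s_v) = -43.95 / (12.45 × 9.96)
  = -43.95 / 124.0020 ≈ -0.354

-0.354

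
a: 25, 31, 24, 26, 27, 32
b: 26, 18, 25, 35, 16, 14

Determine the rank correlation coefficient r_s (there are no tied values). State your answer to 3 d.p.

Rank a: 2, 5, 1, 3, 4, 6
Rank b: 5, 3, 4, 6, 2, 1
d = rank(a) − rank(b): -3, 2, -3, -3, 2, 5; Σd² = 60
ρ = 1 − 6Σd² / [n(n²−1)] = 1 − 6×60 / (6×35) = 1 − 360/210 ≈ -0.714

-0.714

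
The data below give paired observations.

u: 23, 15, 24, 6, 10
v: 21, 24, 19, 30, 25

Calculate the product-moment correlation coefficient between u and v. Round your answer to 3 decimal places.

-0.959

n = 5, Σu = 78, Σv = 119, Σu² = 1466, Σv² = 2903, Σuv = 1729
nΣuv − ΣuΣv = 8645 − 9282 = -637
nΣu² − (Σu)² = 7330 − 6084 = 1246; nΣv² − (Σv)² = 14515 − 14161 = 354
r = -637 / √(1246 × 354) = -637 / 664.1416 ≈ -0.959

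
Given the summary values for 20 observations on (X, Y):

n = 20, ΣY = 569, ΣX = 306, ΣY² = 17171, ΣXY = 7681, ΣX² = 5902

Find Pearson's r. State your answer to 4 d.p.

-0.9357

r = (nΣXY − ΣXΣY) / √[(nΣX² − (ΣX)²)(nΣY² − (ΣY)²)]
Numerator: 20×7681 − 306×569 = -20494
Denominator: √[(118040 − 93636)(343420 − 323761)] = √[24404 × 19659] = 21903.3841
r = -20494 / 21903.3841 ≈ -0.9357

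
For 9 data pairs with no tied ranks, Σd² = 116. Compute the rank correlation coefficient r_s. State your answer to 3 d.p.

ρ = 1 − 6Σd² / [n(n²−1)] = 1 − 6×116 / (9×80)
  = 1 − 696/720 = 1 − 0.9667 ≈ 0.033

0.033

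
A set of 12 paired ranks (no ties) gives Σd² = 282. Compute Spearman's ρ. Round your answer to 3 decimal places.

0.014

ρ = 1 − 6Σd² / [n(n²−1)] = 1 − 6×282 / (12×143)
  = 1 − 1692/1716 = 1 − 0.9860 ≈ 0.014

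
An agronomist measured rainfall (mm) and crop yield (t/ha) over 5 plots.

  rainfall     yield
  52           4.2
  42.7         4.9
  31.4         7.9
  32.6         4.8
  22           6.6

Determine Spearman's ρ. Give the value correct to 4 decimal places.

-0.8000

Rank rainfall: 5, 4, 2, 3, 1
Rank yield: 1, 3, 5, 2, 4
d = rank(rainfall) − rank(yield): 4, 1, -3, 1, -3; Σd² = 36
ρ = 1 − 6Σd² / [n(n²−1)] = 1 − 6×36 / (5×24) = 1 − 216/120 ≈ -0.8000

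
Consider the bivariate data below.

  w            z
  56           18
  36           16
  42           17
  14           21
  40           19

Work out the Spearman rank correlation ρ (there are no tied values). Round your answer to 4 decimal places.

-0.3000

Rank w: 5, 2, 4, 1, 3
Rank z: 3, 1, 2, 5, 4
d = rank(w) − rank(z): 2, 1, 2, -4, -1; Σd² = 26
ρ = 1 − 6Σd² / [n(n²−1)] = 1 − 6×26 / (5×24) = 1 − 156/120 ≈ -0.3000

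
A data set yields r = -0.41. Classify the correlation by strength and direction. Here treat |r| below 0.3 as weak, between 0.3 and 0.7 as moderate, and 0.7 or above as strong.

moderate negative

r = -0.41 < 0 so the relationship is negative.
|r| = 0.41, which falls in the moderate range.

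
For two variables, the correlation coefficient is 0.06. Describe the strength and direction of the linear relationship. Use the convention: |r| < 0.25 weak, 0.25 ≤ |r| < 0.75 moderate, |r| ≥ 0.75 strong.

r = 0.06 > 0 so the relationship is positive.
|r| = 0.06, which falls in the weak range.

weak positive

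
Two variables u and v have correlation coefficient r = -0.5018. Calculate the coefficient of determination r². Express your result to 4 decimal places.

r² = (-0.5018)² = 0.2518

0.2518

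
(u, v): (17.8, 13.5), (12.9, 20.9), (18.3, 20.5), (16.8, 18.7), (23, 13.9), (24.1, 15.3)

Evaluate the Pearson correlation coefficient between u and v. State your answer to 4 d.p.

-0.6800

n = 6, Σu = 112.9, Σv = 102.8, Σu² = 2210.19, Σv² = 1816.3, Σuv = 1887.65
nΣuv − ΣuΣv = 11325.9 − 11606.12 = -280.22
nΣu² − (Σu)² = 13261.14 − 12746.41 = 514.73; nΣv² − (Σv)² = 10897.8 − 10567.84 = 329.96
r = -280.22 / √(514.73 × 329.96) = -280.22 / 412.1169 ≈ -0.6800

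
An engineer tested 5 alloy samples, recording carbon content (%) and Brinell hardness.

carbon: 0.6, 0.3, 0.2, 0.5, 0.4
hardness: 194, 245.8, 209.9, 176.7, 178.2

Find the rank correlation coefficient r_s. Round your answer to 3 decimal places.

-0.600

Rank carbon: 5, 2, 1, 4, 3
Rank hardness: 3, 5, 4, 1, 2
d = rank(carbon) − rank(hardness): 2, -3, -3, 3, 1; Σd² = 32
ρ = 1 − 6Σd² / [n(n²−1)] = 1 − 6×32 / (5×24) = 1 − 192/120 ≈ -0.600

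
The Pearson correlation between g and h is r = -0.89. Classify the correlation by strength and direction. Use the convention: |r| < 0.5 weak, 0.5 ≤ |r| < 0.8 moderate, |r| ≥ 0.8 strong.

strong negative

r = -0.89 < 0 so the relationship is negative.
|r| = 0.89, which falls in the strong range.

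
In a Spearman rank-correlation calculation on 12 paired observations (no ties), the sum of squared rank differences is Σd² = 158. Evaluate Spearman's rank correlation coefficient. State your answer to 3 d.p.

0.448

ρ = 1 − 6Σd² / [n(n²−1)] = 1 − 6×158 / (12×143)
  = 1 − 948/1716 = 1 − 0.5524 ≈ 0.448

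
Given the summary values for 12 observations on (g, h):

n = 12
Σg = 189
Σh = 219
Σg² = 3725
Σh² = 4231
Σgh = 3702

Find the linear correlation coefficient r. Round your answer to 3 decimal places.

r = (nΣgh − ΣgΣh) / √[(nΣg² − (Σg)²)(nΣh² − (Σh)²)]
Numerator: 12×3702 − 189×219 = 3033
Denominator: √[(44700 − 35721)(50772 − 47961)] = √[8979 × 2811] = 5023.9396
r = 3033 / 5023.9396 ≈ 0.604

0.604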